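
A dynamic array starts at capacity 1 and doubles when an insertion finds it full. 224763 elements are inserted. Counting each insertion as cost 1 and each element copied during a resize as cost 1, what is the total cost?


n = 224763
Insertion costs: 224763
Resizes copy 1, 2, 4, ... up to the largest power of 2 that is <= n-1 = 224762, i.e. 131072.
Copy costs = 1 + 2 + 4 + 8 + 16 + 32 + 64 + 128 + 256 + 512 + 1024 + 2048 + 4096 + 8192 + 16384 + 32768 + 65536 + 131072 = 262143
Total = 224763 + 262143 = 486906


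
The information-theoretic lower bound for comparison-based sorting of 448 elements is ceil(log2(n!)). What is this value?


A binary decision tree of height h has at most 2^h leaves and needs at least n! of them, so h >= ceil(log2(n!)).
448! is far too large to multiply out, so use Stirling's series:
  ln(n!) ~ n ln n - n + (1/2) ln(2 pi n) + 1/(12n)  (error below 1/(360 n^3), negligible here)
  ln(448) = 6.1047932
  n ln n = 448 * 6.1047932 = 2734.9474
  (1/2) ln(2 pi * 448) = (1/2) ln(2814.8670) = 3.9713
  1/(12*448) = 0.0002
  ln(448!) ~ 2734.9474 - 448 + 3.9713 + 0.0002 = 2290.9189
Convert to base 2: log2(448!) = 2290.9189 / ln 2 = 2290.9189 / 0.69314718 = 3305.0973
ceil(3305.0973) = 3306


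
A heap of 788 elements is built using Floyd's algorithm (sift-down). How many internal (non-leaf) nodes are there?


Leaf nodes occupy roughly half the array.
Sift-down is called for each internal node, starting from the last one.
Internal nodes = floor(n/2) = floor(788/2) = 394


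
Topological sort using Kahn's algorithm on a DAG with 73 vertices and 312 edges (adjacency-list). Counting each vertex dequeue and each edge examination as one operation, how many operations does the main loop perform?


Kahn's algorithm:
  1. Compute in-degrees: O(V + E)
  2. Process queue: each vertex dequeued once (O(V))
     each edge examined once (O(E))
Total = V + E = 73 + 312 = 385


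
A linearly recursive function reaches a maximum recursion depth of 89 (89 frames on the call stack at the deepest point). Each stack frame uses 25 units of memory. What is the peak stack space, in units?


Maximum recursion depth = 89 frames
Memory per frame = 25 units
Total stack space = depth * frame_size
= 89 * 25 = 2225


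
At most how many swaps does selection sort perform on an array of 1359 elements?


Each of the 1358 passes places one element in its final position.
Pass 1: swap minimum into position 0
Pass 2: swap minimum of remaining into position 1
...
Pass 1358: last two elements, one swap
Maximum swaps = 1359 - 1 = 1358


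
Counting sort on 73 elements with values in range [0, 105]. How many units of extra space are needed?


Output array size: 73 (to store sorted result)
Count array size: 106 (one slot per possible value, range 0 to 105)
Total extra space = 73 + 106 = 179


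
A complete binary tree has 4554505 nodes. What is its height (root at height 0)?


In a complete binary tree, level k holds nodes 2^k .. 2^(k+1)-1 (1-indexed).
Height = floor(log2(n)) = floor(log2(4554505)) = 22
Check: 2^22 = 4194304 <= 4554505 < 8388608 = 2^23


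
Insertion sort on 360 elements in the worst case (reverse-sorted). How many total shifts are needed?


In the worst case (reverse-sorted), each element shifts past all previous:
  Element 1: 1 shifts
  Element 2: 2 shifts
  Element 3: 3 shifts
  Element 4: 4 shifts
  Element 5: 5 shifts
  ...
  Element 359: 359 shifts
Total = 1 + 2 + ... + 359
= 360*(360-1)/2 = 64620


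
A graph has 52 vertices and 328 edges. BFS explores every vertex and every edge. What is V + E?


A full BFS traversal dequeues each vertex once and examines each edge once.
Vertex visits: 52
Edge visits: 328
V + E = 52 + 328 = 380


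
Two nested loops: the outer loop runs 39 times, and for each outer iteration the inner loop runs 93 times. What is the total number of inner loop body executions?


Outer loop: 39 iterations
Inner loop: 93 iterations per outer iteration
Total = 39 * 93 = 3627


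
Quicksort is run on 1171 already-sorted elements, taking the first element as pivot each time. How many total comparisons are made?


Sum of comparisons per partition:
1170 + 1169 + ... + 1 + 0
= 1171 * (1171 - 1) / 2
= 1171 * 1170 / 2
= 685035


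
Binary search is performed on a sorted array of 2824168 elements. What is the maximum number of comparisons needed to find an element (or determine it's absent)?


Binary search halves the search space each comparison:
  Step 1: search space = 2824168 -> 1412084
  Step 2: search space = 1412084 -> 706042
  Step 3: search space = 706042 -> 353021
  Step 4: search space = 353021 -> 176510
  Step 5: search space = 176510 -> 88255
  Step 6: search space = 88255 -> 44127
  Step 7: search space = 44127 -> 22063
  Step 8: search space = 22063 -> 11031
  Step 9: search space = 11031 -> 5515
  Step 10: search space = 5515 -> 2757
  Step 11: search space = 2757 -> 1378
  Step 12: search space = 1378 -> 689
  Step 13: search space = 689 -> 344
  Step 14: search space = 344 -> 172
  Step 15: search space = 172 -> 86
  Step 16: search space = 86 -> 43
  Step 17: search space = 43 -> 21
  Step 18: search space = 21 -> 10
  Step 19: search space = 10 -> 5
  Step 20: search space = 5 -> 2
  Step 21: search space = 2 -> 1
  Step 22: search space = 1 (final check)
Maximum comparisons = floor(log2(2824168)) + 1 = 21 + 1 = 22


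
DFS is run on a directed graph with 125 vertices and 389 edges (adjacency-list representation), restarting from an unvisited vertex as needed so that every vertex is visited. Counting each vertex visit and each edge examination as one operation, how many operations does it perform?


A full DFS traversal processes each vertex exactly once (push/pop on stack).
Each directed edge is examined once.
V = 125, E = 389
V + E = 514


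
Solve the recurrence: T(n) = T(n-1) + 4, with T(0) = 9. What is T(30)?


Unrolling the recurrence:
T(30) = T(29) + 4
       = T(28) + 4 + 4
       = T(27) + 4*3
       ...
       = T(0) + 4*30
       = 9 + 120 = 129


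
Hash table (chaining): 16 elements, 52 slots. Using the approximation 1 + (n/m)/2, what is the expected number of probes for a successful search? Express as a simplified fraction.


Computing expected probes:
alpha = 16/52
= 1 + alpha/2
= 1 + 16/(2*52)
= (2*52 + 16) / (2*52)
= 120/104 = 15/13


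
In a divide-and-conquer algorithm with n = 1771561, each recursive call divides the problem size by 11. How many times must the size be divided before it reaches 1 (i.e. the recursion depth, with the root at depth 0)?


Number of divisions = log_11(1771561)
Sizes: 1771561 -> 161051 -> 14641 -> 1331 -> 121 -> 11 -> 1 (6 divisions)
Recursion depth = 6


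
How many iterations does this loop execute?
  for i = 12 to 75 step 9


The loop variable i takes values starting at 12 and increments by 9 each iteration.
Sequence: i = 12, 21, 30, 39, 48, 57, 66, 75
The upper bound 75 is inclusive, so the count is floor((last - first) / step) + 1:
floor((75 - 12) / 9) + 1 = floor(63/9) + 1 = 7 + 1 = 8


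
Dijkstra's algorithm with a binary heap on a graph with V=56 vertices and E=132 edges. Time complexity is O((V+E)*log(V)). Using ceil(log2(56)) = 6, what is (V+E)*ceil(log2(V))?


Dijkstra with a binary heap: each vertex is extracted once, each edge may relax once.
Each heap operation costs O(log V).
V + E = 56 + 132 = 188
ceil(log2(56)) = 6 (since 2^5 = 32 < 56 <= 64 = 2^6)
Total heap work = (V+E) * ceil(log2(V)) = 188 * 6 = 1128


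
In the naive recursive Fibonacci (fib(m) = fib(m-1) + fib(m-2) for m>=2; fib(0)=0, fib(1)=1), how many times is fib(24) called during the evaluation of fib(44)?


Let N(m) = number of times fib(m) is called while evaluating fib(44).
N(44) = 1 (the initial call).
N(43) = 1 (only fib(44) calls it).
For 1 <= m <= 42: fib(m) is called by fib(m+1) and fib(m+2), so
  N(m) = N(m+1) + N(m+2).
fib(0) is called only by fib(2), so N(0) = N(2).
Walk down from m=44:
  N(44)=1, N(43)=1, N(42)=2, N(41)=3, N(40)=5, N(39)=8, N(38)=13, N(37)=21, N(36)=34, N(35)=55, N(34)=89, N(33)=144, N(32)=233, N(31)=377, N(30)=610, N(29)=987, N(28)=1597, N(27)=2584, N(26)=4181, N(25)=6765, N(24)=10946
N(24) = 10946


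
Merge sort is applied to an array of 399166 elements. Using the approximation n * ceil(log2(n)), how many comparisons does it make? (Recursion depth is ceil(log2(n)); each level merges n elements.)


Merge sort divides the array into halves recursively.
Number of levels = ceil(log2(399166)) = 19
At each level, approximately n = 399166 comparisons are needed for merging.
Total comparisons ~ n * ceil(log2(n)) = 399166 * 19 = 7584154


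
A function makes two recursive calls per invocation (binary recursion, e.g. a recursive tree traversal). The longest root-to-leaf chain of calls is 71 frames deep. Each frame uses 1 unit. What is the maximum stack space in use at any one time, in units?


Binary recursion: the two calls run one after the other, so only one root-to-leaf chain of frames is on the stack at a time.
Maximum depth (longest chain) = 71 frames
Each frame = 1 unit
Max stack space = 71 * 1 = 71


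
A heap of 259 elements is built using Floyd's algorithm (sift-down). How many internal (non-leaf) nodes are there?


Leaf nodes occupy roughly half the array.
Sift-down is called for each internal node, starting from the last one.
Internal nodes = floor(n/2) = floor(259/2) = 129


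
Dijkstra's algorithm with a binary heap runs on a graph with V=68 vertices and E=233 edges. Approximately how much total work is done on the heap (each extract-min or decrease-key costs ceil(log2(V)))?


Dijkstra with a binary heap: each vertex is extracted once, each edge may relax once.
Each heap operation costs O(log V).
V + E = 68 + 233 = 301
ceil(log2(68)) = 7 (since 2^6 = 64 < 68 <= 128 = 2^7)
Total heap work = (V+E) * ceil(log2(V)) = 301 * 7 = 2107


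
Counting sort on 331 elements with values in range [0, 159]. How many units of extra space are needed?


Output array size: 331 (to store sorted result)
Count array size: 160 (one slot per possible value, range 0 to 159)
Total extra space = 331 + 160 = 491


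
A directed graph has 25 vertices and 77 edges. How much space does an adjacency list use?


Adjacency list: one list head per vertex + one entry per edge
Vertex heads: 25
Edge entries: 77
Total = 25 + 77 = 102


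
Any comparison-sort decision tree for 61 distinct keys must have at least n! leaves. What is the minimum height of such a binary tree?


A binary decision tree of height h has at most 2^h leaves and needs at least n! of them, so h >= ceil(log2(n!)).
61! is far too large to multiply out, so use Stirling's series:
  ln(n!) ~ n ln n - n + (1/2) ln(2 pi n) + 1/(12n)  (error below 1/(360 n^3), negligible here)
  ln(61) = 4.1108739
  n ln n = 61 * 4.1108739 = 250.7633
  (1/2) ln(2 pi * 61) = (1/2) ln(383.2743) = 2.9744
  1/(12*61) = 0.0014
  ln(61!) ~ 250.7633 - 61 + 2.9744 + 0.0014 = 192.7391
Convert to base 2: log2(61!) = 192.7391 / ln 2 = 192.7391 / 0.69314718 = 278.0637
ceil(278.0637) = 279


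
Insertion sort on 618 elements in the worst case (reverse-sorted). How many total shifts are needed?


In the worst case (reverse-sorted), each element shifts past all previous:
  Element 1: 1 shifts
  Element 2: 2 shifts
  Element 3: 3 shifts
  Element 4: 4 shifts
  Element 5: 5 shifts
  ...
  Element 617: 617 shifts
Total = 1 + 2 + ... + 617
= 618*(618-1)/2 = 190653


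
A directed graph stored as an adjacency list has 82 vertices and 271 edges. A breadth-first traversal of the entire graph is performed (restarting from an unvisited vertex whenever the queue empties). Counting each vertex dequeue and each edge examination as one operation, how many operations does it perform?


A full BFS traversal dequeues each vertex once and examines each edge once.
Vertex visits: 82
Edge visits: 271
V + E = 82 + 271 = 353


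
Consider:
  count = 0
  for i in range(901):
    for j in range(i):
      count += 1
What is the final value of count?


For each i, the inner loop runs i times:
  i=0: inner runs 0 times
  i=1: inner runs 1 time
  i=2: inner runs 2 times
  i=3: inner runs 3 times
  i=4: inner runs 4 times
  i=5: inner runs 5 times
  i=6: inner runs 6 times
  i=7: inner runs 7 times
  ...
Total = 0 + 1 + 2 + ... + 900 = 901*(901-1)/2 = 405450


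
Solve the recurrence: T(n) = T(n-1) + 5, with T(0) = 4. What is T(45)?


Unrolling the recurrence:
T(45) = T(44) + 5
       = T(43) + 5 + 5
       = T(42) + 5*3
       ...
       = T(0) + 5*45
       = 4 + 225 = 229


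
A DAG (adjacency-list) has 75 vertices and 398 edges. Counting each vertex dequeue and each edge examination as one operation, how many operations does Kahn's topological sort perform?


V = 75 (vertex processing)
E = 398 (edge processing)
V + E = 75 + 398 = 473


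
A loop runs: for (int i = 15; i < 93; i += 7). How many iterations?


Loop starts at i = 15, increments by 7, stops when i >= 93.
Number of iterations = ceil((93 - 15) / 7)
= ceil(78 / 7)
= 12


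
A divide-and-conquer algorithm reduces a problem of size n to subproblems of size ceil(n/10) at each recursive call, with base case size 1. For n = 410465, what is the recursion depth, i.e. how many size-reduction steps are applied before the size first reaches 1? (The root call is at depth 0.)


Each step divides the size by 10 (rounding up); after k steps the size is ceil(n/10^k), which equals 1 exactly when 10^k >= n.
So the depth is the smallest k with 10^k >= 410465, i.e. ceil(log_10(410465)).
10^5 = 100000 < 410465 <= 1000000 = 10^6
Recursion depth = 6


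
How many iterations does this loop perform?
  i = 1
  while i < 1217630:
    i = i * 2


The loop variable doubles each iteration:
i = 1 -> 2 -> 4 -> 8 -> 16 -> 32 -> 64 -> 128 -> 256 -> 512 -> 1024 -> 2048 -> 4096 -> 8192 -> 16384 -> 32768 -> 65536 -> 131072 -> 262144 -> 524288 -> 1048576 -> 2097152 (stop, 2097152 >= 1217630)
Number of doublings = ceil(log2(1217630)) = 21


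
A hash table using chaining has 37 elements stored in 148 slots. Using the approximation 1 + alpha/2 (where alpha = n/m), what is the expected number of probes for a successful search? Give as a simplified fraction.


Load factor alpha = n/m = 37/148
Expected probes = 1 + alpha/2 = 1 + 37/(2*148)
= 1 + 37/296
= 296/296 + 37/296
= 333/296
Simplify: 9/8


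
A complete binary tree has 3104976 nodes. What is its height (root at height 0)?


In a complete binary tree, level k holds nodes 2^k .. 2^(k+1)-1 (1-indexed).
Height = floor(log2(n)) = floor(log2(3104976)) = 21
Check: 2^21 = 2097152 <= 3104976 < 4194304 = 2^22


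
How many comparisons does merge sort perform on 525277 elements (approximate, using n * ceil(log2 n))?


Recursion depth: ceil(log2(525277)) = 20
Each recursion level merges n = 525277 elements
Total = 525277 * 20 = 10505540


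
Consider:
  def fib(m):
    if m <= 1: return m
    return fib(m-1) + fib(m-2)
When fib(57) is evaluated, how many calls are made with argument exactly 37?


Let N(m) = number of times fib(m) is called while evaluating fib(57).
N(57) = 1 (the initial call).
N(56) = 1 (only fib(57) calls it).
For 1 <= m <= 55: fib(m) is called by fib(m+1) and fib(m+2), so
  N(m) = N(m+1) + N(m+2).
fib(0) is called only by fib(2), so N(0) = N(2).
Walk down from m=57:
  N(57)=1, N(56)=1, N(55)=2, N(54)=3, N(53)=5, N(52)=8, N(51)=13, N(50)=21, N(49)=34, N(48)=55, N(47)=89, N(46)=144, N(45)=233, N(44)=377, N(43)=610, N(42)=987, N(41)=1597, N(40)=2584, N(39)=4181, N(38)=6765, N(37)=10946
N(37) = 10946


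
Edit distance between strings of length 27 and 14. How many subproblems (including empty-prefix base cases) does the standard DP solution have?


The table includes base cases (empty prefixes).
Rows: (m+1) = 28
Columns: (n+1) = 15
Total = 28 * 15 = 420


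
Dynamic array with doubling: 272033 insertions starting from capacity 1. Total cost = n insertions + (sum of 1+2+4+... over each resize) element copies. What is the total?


n = 272033
Insertion costs: 272033
Resizes copy 1, 2, 4, ... up to the largest power of 2 that is <= n-1 = 272032, i.e. 262144.
Copy costs = 1 + 2 + 4 + 8 + 16 + 32 + 64 + 128 + 256 + 512 + 1024 + 2048 + 4096 + 8192 + 16384 + 32768 + 65536 + 131072 + 262144 = 524287
Total = 272033 + 524287 = 796320


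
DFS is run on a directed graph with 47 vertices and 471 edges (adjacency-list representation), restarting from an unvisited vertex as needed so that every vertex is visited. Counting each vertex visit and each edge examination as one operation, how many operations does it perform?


A full DFS traversal processes each vertex exactly once (push/pop on stack).
Each directed edge is examined once.
V = 47, E = 471
V + E = 518


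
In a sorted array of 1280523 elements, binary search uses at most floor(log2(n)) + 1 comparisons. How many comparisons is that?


Halving sequence: 1280523 -> 640261 -> 320130 -> 160065 -> 80032 -> 40016 -> 20008 -> 10004 -> 5002 -> 2501 -> 1250 -> 625 -> 312 -> 156 -> 78 -> 39 -> 19 -> 9 -> 4 -> 2 -> 1
Number of halvings = 20
Max comparisons = 20 + 1 = 21


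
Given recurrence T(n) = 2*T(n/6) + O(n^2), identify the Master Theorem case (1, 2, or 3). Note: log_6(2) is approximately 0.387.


Master Theorem parameters: a=2, b=6, c=2
log_b(a) = 0.387
Compare b^c with a: 6^2 = 36 > 2, so c > log_b(a).
Comparing c=2 vs log_b(a)=0.387:
2 > 0.387 => Case 3
Result: T(n) = O(n^2)
Master Theorem case = 3


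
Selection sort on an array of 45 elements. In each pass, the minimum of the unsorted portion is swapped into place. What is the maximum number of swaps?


Selection sort performs one swap per pass:
  Pass 1: find min in positions 0 to 44, swap with position 0
  Pass 2: find min in positions 1 to 44, swap with position 1
  Pass 3: find min in positions 2 to 44, swap with position 2
  Pass 4: find min in positions 3 to 44, swap with position 3
  Pass 5: find min in positions 4 to 44, swap with position 4
  ... (39 more passes)
Total passes (and swaps) = n - 1 = 45 - 1 = 44


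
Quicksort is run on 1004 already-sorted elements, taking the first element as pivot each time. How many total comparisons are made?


Sum of comparisons per partition:
1003 + 1002 + ... + 1 + 0
= 1004 * (1004 - 1) / 2
= 1004 * 1003 / 2
= 503506


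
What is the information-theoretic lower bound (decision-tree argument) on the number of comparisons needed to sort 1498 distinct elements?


A binary decision tree of height h has at most 2^h leaves and needs at least n! of them, so h >= ceil(log2(n!)).
1498! is far too large to multiply out, so use Stirling's series:
  ln(n!) ~ n ln n - n + (1/2) ln(2 pi n) + 1/(12n)  (error below 1/(360 n^3), negligible here)
  ln(1498) = 7.3118862
  n ln n = 1498 * 7.3118862 = 10953.2055
  (1/2) ln(2 pi * 1498) = (1/2) ln(9412.2116) = 4.5749
  1/(12*1498) = 0.0001
  ln(1498!) ~ 10953.2055 - 1498 + 4.5749 + 0.0001 = 9459.7805
Convert to base 2: log2(1498!) = 9459.7805 / ln 2 = 9459.7805 / 0.69314718 = 13647.5784
ceil(13647.5784) = 13648


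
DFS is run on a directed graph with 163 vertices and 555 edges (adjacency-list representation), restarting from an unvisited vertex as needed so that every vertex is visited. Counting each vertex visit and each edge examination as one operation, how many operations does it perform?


A full DFS traversal processes each vertex exactly once (push/pop on stack).
Each directed edge is examined once.
V = 163, E = 555
V + E = 718


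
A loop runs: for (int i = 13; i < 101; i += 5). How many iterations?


Loop starts at i = 13, increments by 5, stops when i >= 101.
Number of iterations = ceil((101 - 13) / 5)
= ceil(88 / 5)
= 18


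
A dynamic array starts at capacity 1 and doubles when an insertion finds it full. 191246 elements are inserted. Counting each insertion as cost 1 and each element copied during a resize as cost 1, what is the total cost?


n = 191246
Insertion costs: 191246
Resizes copy 1, 2, 4, ... up to the largest power of 2 that is <= n-1 = 191245, i.e. 131072.
Copy costs = 1 + 2 + 4 + 8 + 16 + 32 + 64 + 128 + 256 + 512 + 1024 + 2048 + 4096 + 8192 + 16384 + 32768 + 65536 + 131072 = 262143
Total = 191246 + 262143 = 453389


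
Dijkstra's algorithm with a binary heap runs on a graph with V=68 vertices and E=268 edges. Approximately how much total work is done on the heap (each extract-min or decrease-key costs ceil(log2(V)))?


Dijkstra with a binary heap: each vertex is extracted once, each edge may relax once.
Each heap operation costs O(log V).
V + E = 68 + 268 = 336
ceil(log2(68)) = 7 (since 2^6 = 64 < 68 <= 128 = 2^7)
Total heap work = (V+E) * ceil(log2(V)) = 336 * 7 = 2352


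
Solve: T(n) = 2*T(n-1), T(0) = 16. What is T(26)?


Unrolling:
T(26) = 2*T(25) = 2^2*T(24) = ... = 2^26*T(0)
= 2^26 * 16
= 67108864 * 16 = 1073741824


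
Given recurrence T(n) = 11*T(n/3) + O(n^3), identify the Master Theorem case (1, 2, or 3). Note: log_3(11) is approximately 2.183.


Master Theorem parameters: a=11, b=3, c=3
log_b(a) = 2.183
Compare b^c with a: 3^3 = 27 > 11, so c > log_b(a).
Comparing c=3 vs log_b(a)=2.183:
3 > 2.183 => Case 3
Result: T(n) = O(n^3)
Master Theorem case = 3


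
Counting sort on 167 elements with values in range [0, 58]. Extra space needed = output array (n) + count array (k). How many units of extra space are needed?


Output array size: 167 (to store sorted result)
Count array size: 59 (one slot per possible value, range 0 to 58)
Total extra space = 167 + 59 = 226


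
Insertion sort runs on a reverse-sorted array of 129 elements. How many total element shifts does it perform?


Sum of shifts = 1 + 2 + 3 + ... + 128
= 129 * 128 / 2
= 16512 / 2
= 8256


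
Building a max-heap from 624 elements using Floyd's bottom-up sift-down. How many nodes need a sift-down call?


In a heap of 624 elements (0-indexed array):
  Last element index: 623
  Parent of last element: floor((623 - 1) / 2) = 311
  Internal nodes: indices 0 to 311
  Count = floor(624/2) = 312


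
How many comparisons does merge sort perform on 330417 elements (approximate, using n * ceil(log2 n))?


Recursion depth: ceil(log2(330417)) = 19
Each recursion level merges n = 330417 elements
Total = 330417 * 19 = 6277923


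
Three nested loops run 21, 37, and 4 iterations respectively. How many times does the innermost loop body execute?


Loop 1 (outermost): 21 iterations
Loop 2 (middle): 37 iterations per outer
Loop 3 (innermost): 4 iterations per middle
Total = 21 * 37 * 4 = 3108


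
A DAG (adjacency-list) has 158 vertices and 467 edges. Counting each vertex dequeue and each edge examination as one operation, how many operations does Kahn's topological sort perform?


V = 158 (vertex processing)
E = 467 (edge processing)
V + E = 158 + 467 = 625


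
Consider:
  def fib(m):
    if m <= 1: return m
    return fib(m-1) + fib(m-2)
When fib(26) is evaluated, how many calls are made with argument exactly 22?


Let N(m) = number of times fib(m) is called while evaluating fib(26).
N(26) = 1 (the initial call).
N(25) = 1 (only fib(26) calls it).
For 1 <= m <= 24: fib(m) is called by fib(m+1) and fib(m+2), so
  N(m) = N(m+1) + N(m+2).
fib(0) is called only by fib(2), so N(0) = N(2).
Walk down from m=26:
  N(26)=1, N(25)=1, N(24)=2, N(23)=3, N(22)=5
N(22) = 5


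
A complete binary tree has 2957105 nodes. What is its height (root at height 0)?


In a complete binary tree, level k holds nodes 2^k .. 2^(k+1)-1 (1-indexed).
Height = floor(log2(n)) = floor(log2(2957105)) = 21
Check: 2^21 = 2097152 <= 2957105 < 4194304 = 2^22


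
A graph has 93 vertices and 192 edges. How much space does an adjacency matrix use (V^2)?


Adjacency matrix: V x V grid of entries
Space = V^2 = 93^2 = 93 * 93 = 8649


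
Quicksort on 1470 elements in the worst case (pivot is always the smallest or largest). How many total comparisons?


In the worst case, each partition step picks the worst pivot:
  Partition 1: 1469 comparisons (n-1 elements to compare)
  Partition 2: 1468 comparisons
  Partition 3: 1467 comparisons
  Partition 4: 1466 comparisons
  Partition 5: 1465 comparisons
  ...
  Last partition: 0 comparisons
Total = (n-1) + (n-2) + ... + 1 + 0 = n*(n-1)/2
= 1470*1469/2 = 1079715


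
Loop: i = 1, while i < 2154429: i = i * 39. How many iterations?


i multiplies by 39 each step:
i = 1 -> 39 -> 1521 -> 59319 -> 2313441 (stop)
Iterations = ceil(log_39(2154429)) = 4


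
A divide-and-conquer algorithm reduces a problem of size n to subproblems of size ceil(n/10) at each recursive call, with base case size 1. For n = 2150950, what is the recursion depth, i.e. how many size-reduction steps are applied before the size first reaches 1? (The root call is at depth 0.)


Each step divides the size by 10 (rounding up); after k steps the size is ceil(n/10^k), which equals 1 exactly when 10^k >= n.
So the depth is the smallest k with 10^k >= 2150950, i.e. ceil(log_10(2150950)).
10^6 = 1000000 < 2150950 <= 10000000 = 10^7
Recursion depth = 7


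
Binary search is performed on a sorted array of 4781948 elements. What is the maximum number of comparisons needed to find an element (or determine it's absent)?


Binary search halves the search space each comparison:
  Step 1: search space = 4781948 -> 2390974
  Step 2: search space = 2390974 -> 1195487
  Step 3: search space = 1195487 -> 597743
  Step 4: search space = 597743 -> 298871
  Step 5: search space = 298871 -> 149435
  Step 6: search space = 149435 -> 74717
  Step 7: search space = 74717 -> 37358
  Step 8: search space = 37358 -> 18679
  Step 9: search space = 18679 -> 9339
  Step 10: search space = 9339 -> 4669
  Step 11: search space = 4669 -> 2334
  Step 12: search space = 2334 -> 1167
  Step 13: search space = 1167 -> 583
  Step 14: search space = 583 -> 291
  Step 15: search space = 291 -> 145
  Step 16: search space = 145 -> 72
  Step 17: search space = 72 -> 36
  Step 18: search space = 36 -> 18
  Step 19: search space = 18 -> 9
  Step 20: search space = 9 -> 4
  Step 21: search space = 4 -> 2
  Step 22: search space = 2 -> 1
  Step 23: search space = 1 (final check)
Maximum comparisons = floor(log2(4781948)) + 1 = 22 + 1 = 23


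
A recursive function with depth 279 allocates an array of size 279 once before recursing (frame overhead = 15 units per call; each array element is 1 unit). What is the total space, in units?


Array allocation: 279 units (allocated once)
Stack frames: 279 deep * 15 per frame = 4185 units
Total = 279 + 4185 = 4464


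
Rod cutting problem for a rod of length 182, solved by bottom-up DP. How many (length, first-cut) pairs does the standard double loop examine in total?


For each subproblem length i = 1..182, the inner loop considers i possible first cuts.
Total = 1 + 2 + ... + 182
= 182*(182+1)/2
= 182*183/2 = 16653


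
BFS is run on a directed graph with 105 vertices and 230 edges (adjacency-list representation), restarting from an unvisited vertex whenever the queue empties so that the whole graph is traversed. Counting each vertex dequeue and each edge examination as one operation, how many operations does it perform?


A full BFS traversal dequeues each vertex exactly once and examines each directed edge exactly once.
V = 105 (vertex processing cost)
E = 230 (edge examination cost)
Total operations proportional to V + E = 105 + 230 = 335


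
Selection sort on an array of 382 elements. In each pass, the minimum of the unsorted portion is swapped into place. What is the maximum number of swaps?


Selection sort performs one swap per pass:
  Pass 1: find min in positions 0 to 381, swap with position 0
  Pass 2: find min in positions 1 to 381, swap with position 1
  Pass 3: find min in positions 2 to 381, swap with position 2
  Pass 4: find min in positions 3 to 381, swap with position 3
  Pass 5: find min in positions 4 to 381, swap with position 4
  ... (376 more passes)
Total passes (and swaps) = n - 1 = 382 - 1 = 381


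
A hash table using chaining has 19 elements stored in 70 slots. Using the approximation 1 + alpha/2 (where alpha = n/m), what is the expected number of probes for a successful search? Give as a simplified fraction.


Load factor alpha = n/m = 19/70
Expected probes = 1 + alpha/2 = 1 + 19/(2*70)
= 1 + 19/140
= 140/140 + 19/140
= 159/140


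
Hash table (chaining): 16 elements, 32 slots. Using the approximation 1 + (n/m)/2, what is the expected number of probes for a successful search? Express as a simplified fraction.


Computing expected probes:
alpha = 16/32
= 1 + alpha/2
= 1 + 16/(2*32)
= (2*32 + 16) / (2*32)
= 80/64 = 5/4


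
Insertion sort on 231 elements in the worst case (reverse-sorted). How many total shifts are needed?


In the worst case (reverse-sorted), each element shifts past all previous:
  Element 1: 1 shifts
  Element 2: 2 shifts
  Element 3: 3 shifts
  Element 4: 4 shifts
  Element 5: 5 shifts
  ...
  Element 230: 230 shifts
Total = 1 + 2 + ... + 230
= 231*(231-1)/2 = 26565


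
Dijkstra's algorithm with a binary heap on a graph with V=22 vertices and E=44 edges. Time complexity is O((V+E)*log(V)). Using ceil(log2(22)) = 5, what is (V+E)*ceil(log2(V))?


Dijkstra with a binary heap: each vertex is extracted once, each edge may relax once.
Each heap operation costs O(log V).
V + E = 22 + 44 = 66
ceil(log2(22)) = 5 (since 2^4 = 16 < 22 <= 32 = 2^5)
Total heap work = (V+E) * ceil(log2(V)) = 66 * 5 = 330


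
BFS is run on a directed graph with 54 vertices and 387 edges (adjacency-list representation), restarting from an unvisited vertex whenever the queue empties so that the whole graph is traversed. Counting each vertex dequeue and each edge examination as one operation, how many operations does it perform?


A full BFS traversal dequeues each vertex exactly once and examines each directed edge exactly once.
V = 54 (vertex processing cost)
E = 387 (edge examination cost)
Total operations proportional to V + E = 54 + 387 = 441


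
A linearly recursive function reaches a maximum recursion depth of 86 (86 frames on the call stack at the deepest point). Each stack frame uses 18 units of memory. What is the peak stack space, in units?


Maximum recursion depth = 86 frames
Memory per frame = 18 units
Total stack space = depth * frame_size
= 86 * 18 = 1548


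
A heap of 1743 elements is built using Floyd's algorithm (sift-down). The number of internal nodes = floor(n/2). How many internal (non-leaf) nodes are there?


Leaf nodes occupy roughly half the array.
Sift-down is called for each internal node, starting from the last one.
Internal nodes = floor(n/2) = floor(1743/2) = 871


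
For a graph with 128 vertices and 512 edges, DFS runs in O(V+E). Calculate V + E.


A full DFS traversal visits each vertex once and examines each edge once.
V = 128
E = 512
Sum = 128 + 512 = 640


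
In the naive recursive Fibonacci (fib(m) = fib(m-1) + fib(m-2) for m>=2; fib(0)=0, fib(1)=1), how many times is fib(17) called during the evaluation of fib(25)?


Let N(m) = number of times fib(m) is called while evaluating fib(25).
N(25) = 1 (the initial call).
N(24) = 1 (only fib(25) calls it).
For 1 <= m <= 23: fib(m) is called by fib(m+1) and fib(m+2), so
  N(m) = N(m+1) + N(m+2).
fib(0) is called only by fib(2), so N(0) = N(2).
Walk down from m=25:
  N(25)=1, N(24)=1, N(23)=2, N(22)=3, N(21)=5, N(20)=8, N(19)=13, N(18)=21, N(17)=34
N(17) = 34


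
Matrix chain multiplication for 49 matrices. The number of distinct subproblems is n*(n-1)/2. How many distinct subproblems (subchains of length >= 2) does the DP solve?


Subproblems are indexed by (i, j) where i < j.
Number of such pairs = n*(n-1)/2
= 49 * 48 / 2
= 1176


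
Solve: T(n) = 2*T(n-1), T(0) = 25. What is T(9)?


Unrolling:
T(9) = 2*T(8) = 2^2*T(7) = ... = 2^9*T(0)
= 2^9 * 25
= 512 * 25 = 12800


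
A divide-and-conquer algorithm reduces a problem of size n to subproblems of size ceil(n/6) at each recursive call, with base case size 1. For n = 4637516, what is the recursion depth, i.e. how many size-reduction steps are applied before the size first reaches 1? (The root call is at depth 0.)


Each step divides the size by 6 (rounding up); after k steps the size is ceil(n/6^k), which equals 1 exactly when 6^k >= n.
So the depth is the smallest k with 6^k >= 4637516, i.e. ceil(log_6(4637516)).
6^8 = 1679616 < 4637516 <= 10077696 = 6^9
Recursion depth = 9


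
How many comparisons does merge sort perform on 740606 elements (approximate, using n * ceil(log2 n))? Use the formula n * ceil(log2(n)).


Recursion depth: ceil(log2(740606)) = 20
Each recursion level merges n = 740606 elements
Total = 740606 * 20 = 14812120


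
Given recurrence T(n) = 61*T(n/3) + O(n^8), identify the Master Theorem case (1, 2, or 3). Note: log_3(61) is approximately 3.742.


Master Theorem parameters: a=61, b=3, c=8
log_b(a) = 3.742
Compare b^c with a: 3^8 = 6561 > 61, so c > log_b(a).
Comparing c=8 vs log_b(a)=3.742:
8 > 3.742 => Case 3
Result: T(n) = O(n^8)
Master Theorem case = 3


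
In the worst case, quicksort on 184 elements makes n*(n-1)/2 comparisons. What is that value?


Sum of comparisons per partition:
183 + 182 + ... + 1 + 0
= 184 * (184 - 1) / 2
= 184 * 183 / 2
= 16836


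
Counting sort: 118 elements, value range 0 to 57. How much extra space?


n = 118 (output array)
k = 58 (count array for 58 distinct values)
Extra space = 118 + 58 = 176


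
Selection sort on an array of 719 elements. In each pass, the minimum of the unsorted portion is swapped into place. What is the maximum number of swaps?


Selection sort performs one swap per pass:
  Pass 1: find min in positions 0 to 718, swap with position 0
  Pass 2: find min in positions 1 to 718, swap with position 1
  Pass 3: find min in positions 2 to 718, swap with position 2
  Pass 4: find min in positions 3 to 718, swap with position 3
  Pass 5: find min in positions 4 to 718, swap with position 4
  ... (713 more passes)
Total passes (and swaps) = n - 1 = 719 - 1 = 718


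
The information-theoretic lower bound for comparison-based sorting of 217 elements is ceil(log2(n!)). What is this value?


A binary decision tree of height h has at most 2^h leaves and needs at least n! of them, so h >= ceil(log2(n!)).
217! is far too large to multiply out, so use Stirling's series:
  ln(n!) ~ n ln n - n + (1/2) ln(2 pi n) + 1/(12n)  (error below 1/(360 n^3), negligible here)
  ln(217) = 5.3798974
  n ln n = 217 * 5.3798974 = 1167.4377
  (1/2) ln(2 pi * 217) = (1/2) ln(1363.4512) = 3.6089
  1/(12*217) = 0.0004
  ln(217!) ~ 1167.4377 - 217 + 3.6089 + 0.0004 = 954.0470
Convert to base 2: log2(217!) = 954.0470 / ln 2 = 954.0470 / 0.69314718 = 1376.3989
ceil(1376.3989) = 1377


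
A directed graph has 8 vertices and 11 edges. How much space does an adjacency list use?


Adjacency list: one list head per vertex + one entry per edge
Vertex heads: 8
Edge entries: 11
Total = 8 + 11 = 19


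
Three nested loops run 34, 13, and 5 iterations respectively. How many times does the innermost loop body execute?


Loop 1 (outermost): 34 iterations
Loop 2 (middle): 13 iterations per outer
Loop 3 (innermost): 5 iterations per middle
Total = 34 * 13 * 5 = 2210


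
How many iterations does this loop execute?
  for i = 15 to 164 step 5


The loop variable i takes values starting at 15 and increments by 5 each iteration.
Sequence: i = 15, 20, 25, 30, 35, 40, 45, 50, 55, ...
The upper bound 164 is inclusive, so the count is floor((last - first) / step) + 1:
floor((164 - 15) / 5) + 1 = floor(149/5) + 1 = 29 + 1 = 30


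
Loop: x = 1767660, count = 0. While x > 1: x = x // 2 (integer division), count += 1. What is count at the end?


The variable x halves each step:
x = 1767660 -> 883830 -> 441915 -> 220957 -> 110478 -> 55239 -> 27619 -> 13809 -> 6904 -> 3452 -> 1726 -> 863 -> 431 -> 215 -> 107 -> 53 -> 26 -> 13 -> 6 -> 3 -> 1
Number of halvings = floor(log2(1767660)) = 20


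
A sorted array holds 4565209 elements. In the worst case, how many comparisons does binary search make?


Halving sequence: 4565209 -> 2282604 -> 1141302 -> 570651 -> 285325 -> 142662 -> 71331 -> 35665 -> 17832 -> 8916 -> 4458 -> 2229 -> 1114 -> 557 -> 278 -> 139 -> 69 -> 34 -> 17 -> 8 -> 4 -> 2 -> 1
Number of halvings = 22
Max comparisons = 22 + 1 = 23


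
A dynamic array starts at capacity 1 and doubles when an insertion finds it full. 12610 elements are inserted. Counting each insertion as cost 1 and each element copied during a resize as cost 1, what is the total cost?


n = 12610
Insertion costs: 12610
Resizes copy 1, 2, 4, ... up to the largest power of 2 that is <= n-1 = 12609, i.e. 8192.
Copy costs = 1 + 2 + 4 + 8 + 16 + 32 + 64 + 128 + 256 + 512 + 1024 + 2048 + 4096 + 8192 = 16383
Total = 12610 + 16383 = 28993


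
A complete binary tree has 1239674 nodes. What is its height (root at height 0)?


In a complete binary tree, level k holds nodes 2^k .. 2^(k+1)-1 (1-indexed).
Height = floor(log2(n)) = floor(log2(1239674)) = 20
Check: 2^20 = 1048576 <= 1239674 < 2097152 = 2^21


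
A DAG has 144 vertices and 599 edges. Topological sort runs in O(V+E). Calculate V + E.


V = 144 (vertex processing)
E = 599 (edge processing)
V + E = 144 + 599 = 743


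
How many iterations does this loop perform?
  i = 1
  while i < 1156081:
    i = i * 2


The loop variable doubles each iteration:
i = 1 -> 2 -> 4 -> 8 -> 16 -> 32 -> 64 -> 128 -> 256 -> 512 -> 1024 -> 2048 -> 4096 -> 8192 -> 16384 -> 32768 -> 65536 -> 131072 -> 262144 -> 524288 -> 1048576 -> 2097152 (stop, 2097152 >= 1156081)
Number of doublings = ceil(log2(1156081)) = 21


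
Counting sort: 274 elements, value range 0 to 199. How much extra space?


n = 274 (output array)
k = 200 (count array for 200 distinct values)
Extra space = 274 + 200 = 474


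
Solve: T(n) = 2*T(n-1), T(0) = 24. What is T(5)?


Unrolling:
T(5) = 2*T(4) = 2^2*T(3) = ... = 2^5*T(0)
= 2^5 * 24
= 32 * 24 = 768


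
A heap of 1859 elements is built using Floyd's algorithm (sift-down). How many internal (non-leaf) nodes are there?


Leaf nodes occupy roughly half the array.
Sift-down is called for each internal node, starting from the last one.
Internal nodes = floor(n/2) = floor(1859/2) = 929


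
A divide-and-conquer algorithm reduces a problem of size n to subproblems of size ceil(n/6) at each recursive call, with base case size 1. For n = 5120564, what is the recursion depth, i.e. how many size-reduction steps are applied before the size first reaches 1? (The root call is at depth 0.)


Each step divides the size by 6 (rounding up); after k steps the size is ceil(n/6^k), which equals 1 exactly when 6^k >= n.
So the depth is the smallest k with 6^k >= 5120564, i.e. ceil(log_6(5120564)).
6^8 = 1679616 < 5120564 <= 10077696 = 6^9
Recursion depth = 9


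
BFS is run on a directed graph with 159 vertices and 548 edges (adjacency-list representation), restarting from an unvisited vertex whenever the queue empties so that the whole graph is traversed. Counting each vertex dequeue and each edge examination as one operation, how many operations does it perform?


A full BFS traversal dequeues each vertex exactly once and examines each directed edge exactly once.
V = 159 (vertex processing cost)
E = 548 (edge examination cost)
Total operations proportional to V + E = 159 + 548 = 707


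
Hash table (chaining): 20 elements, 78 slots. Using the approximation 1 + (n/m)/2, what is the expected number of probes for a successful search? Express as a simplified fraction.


Computing expected probes:
alpha = 20/78
= 1 + alpha/2
= 1 + 20/(2*78)
= (2*78 + 20) / (2*78)
= 176/156 = 44/39


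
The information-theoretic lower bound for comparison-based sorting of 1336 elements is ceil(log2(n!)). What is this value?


A binary decision tree of height h has at most 2^h leaves and needs at least n! of them, so h >= ceil(log2(n!)).
1336! is far too large to multiply out, so use Stirling's series:
  ln(n!) ~ n ln n - n + (1/2) ln(2 pi n) + 1/(12n)  (error below 1/(360 n^3), negligible here)
  ln(1336) = 7.1974354
  n ln n = 1336 * 7.1974354 = 9615.7737
  (1/2) ln(2 pi * 1336) = (1/2) ln(8394.3356) = 4.5177
  1/(12*1336) = 0.0001
  ln(1336!) ~ 9615.7737 - 1336 + 4.5177 + 0.0001 = 8284.2915
Convert to base 2: log2(1336!) = 8284.2915 / ln 2 = 8284.2915 / 0.69314718 = 11951.7063
ceil(11951.7063) = 11952
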